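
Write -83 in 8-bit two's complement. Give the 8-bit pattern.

|-83| = 83 = 01010011 in 8 bits.
Invert the bits: 10101100. Add 1: 10101101.
Check: 10101101 reads as 173 − 256 = -83.

10101101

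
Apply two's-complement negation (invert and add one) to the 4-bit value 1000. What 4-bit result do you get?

Invert: 0111. Add 1: 1000.
(1000 is the minimum value -8; its negation overflows and yields itself.)

1000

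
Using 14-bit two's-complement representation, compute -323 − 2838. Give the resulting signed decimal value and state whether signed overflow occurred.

-3161; no overflow

-323 → 11111010111101
2838 → 00101100010110
Subtract via negate-and-add: invert 00101100010110 + 1 = 11010011101010 (i.e. -2838).
  11111010111101
+ 11010011101010
= 11001110100111  (discard carry-out 1)
Result 11001110100111: MSB = 1 → 13223 − 16384 = -3161.
Both addends (after negating the subtrahend) are negative and so is the stored result: no signed overflow.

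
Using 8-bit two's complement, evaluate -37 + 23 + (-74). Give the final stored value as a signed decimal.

-37 + 23 = -14 (11110010)
-14 + (-74) = -88 (10101000)

-88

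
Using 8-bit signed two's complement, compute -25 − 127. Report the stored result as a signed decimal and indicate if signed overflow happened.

-25 → 11100111
127 → 01111111
Subtract via negate-and-add: invert 01111111 + 1 = 10000001 (i.e. -127).
  11100111
+ 10000001
= 01101000  (discard carry-out 1)
Result 01101000: MSB = 0 → value 104.
Both addends (after negating the subtrahend) are negative but the stored result is non-negative: signed overflow. The true value -25 − 127 = -152 lies outside [-128, 127].

104; overflow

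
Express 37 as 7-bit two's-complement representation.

37 is non-negative, so write it directly in 7 bits: 0100101.

0100101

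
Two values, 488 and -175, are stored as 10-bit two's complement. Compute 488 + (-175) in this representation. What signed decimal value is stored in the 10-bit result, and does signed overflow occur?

313; no overflow

488 → 0111101000
-175 → 1101010001
  0111101000
+ 1101010001
= 0100111001  (discard carry-out 1)
Result 0100111001: MSB = 0 → value 313.
Addends have opposite signs, so signed overflow cannot occur.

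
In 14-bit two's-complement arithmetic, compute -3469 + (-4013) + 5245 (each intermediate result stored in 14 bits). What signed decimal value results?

-3469 + (-4013) = -7482 (10001011000110)
-7482 + 5245 = -2237 (11011101000011)

-2237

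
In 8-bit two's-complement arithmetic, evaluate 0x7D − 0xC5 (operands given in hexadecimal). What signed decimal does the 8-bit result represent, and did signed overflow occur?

-72; overflow

0x7D = 01111101 = 125 (signed)
0xC5 = 11000101 = -59 (signed)
Subtract via negate-and-add: invert 11000101 + 1 = 00111011 (i.e. 59).
  01111101
+ 00111011
= 10111000
Result 10111000: MSB = 1 → 184 − 256 = -72.
Both addends (after negating the subtrahend) are non-negative but the stored result is negative: signed overflow. The true value 125 − (-59) = 184 lies outside [-128, 127].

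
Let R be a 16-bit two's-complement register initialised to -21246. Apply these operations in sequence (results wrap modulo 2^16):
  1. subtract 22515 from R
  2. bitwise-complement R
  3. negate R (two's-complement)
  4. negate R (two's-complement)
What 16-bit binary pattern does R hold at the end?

1010101011110000

Start: R = -21246 = 1010110100000010.
R = -21246 − 22515 = -43761; wraps to 21775 = 0101010100001111
R = NOT 0101010100001111 = 1010101011110000 = -21776
R = −(-21776) = 21776 = 0101010100010000
R = −(21776) = -21776 = 1010101011110000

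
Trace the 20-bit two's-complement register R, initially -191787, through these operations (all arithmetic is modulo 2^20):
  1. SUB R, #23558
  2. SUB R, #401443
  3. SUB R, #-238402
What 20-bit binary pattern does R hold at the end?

Start: R = -191787 = 11010001001011010101.
R = -191787 − 23558 = -215345 = 11001011011011001111
R = -215345 − 401443 = -616788; wraps to 431788 = 01101001011010101100
R = 431788 − (-238402) = 670190; wraps to -378386 = 10100011100111101110

10100011100111101110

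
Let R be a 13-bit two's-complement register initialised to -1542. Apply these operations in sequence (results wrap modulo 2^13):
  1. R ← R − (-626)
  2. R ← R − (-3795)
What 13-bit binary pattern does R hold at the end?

Start: R = -1542 = 1100111111010.
R = -1542 − (-626) = -916 = 1110001101100
R = -916 − (-3795) = 2879 = 0101100111111

0101100111111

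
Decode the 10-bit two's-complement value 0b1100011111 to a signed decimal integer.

MSB is 1, so the value is negative.
Invert: 0011100000. Add 1: 0011100001 = 225. So the value is −225.

-225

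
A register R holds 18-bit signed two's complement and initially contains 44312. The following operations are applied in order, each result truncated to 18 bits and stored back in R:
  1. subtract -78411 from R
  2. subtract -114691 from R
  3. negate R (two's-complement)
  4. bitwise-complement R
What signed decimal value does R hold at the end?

Start: R = 44312 = 001010110100011000.
R = 44312 − (-78411) = 122723 = 011101111101100011
R = 122723 − (-114691) = 237414; wraps to -24730 = 111001111101100110
R = −(-24730) = 24730 = 000110000010011010
R = NOT 000110000010011010 = 111001111101100101 = -24731

-24731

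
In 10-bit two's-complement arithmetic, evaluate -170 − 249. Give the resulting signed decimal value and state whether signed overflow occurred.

-170 → 1101010110
249 → 0011111001
Subtract via negate-and-add: invert 0011111001 + 1 = 1100000111 (i.e. -249).
  1101010110
+ 1100000111
= 1001011101  (discard carry-out 1)
Result 1001011101: MSB = 1 → 605 − 1024 = -419.
Both addends (after negating the subtrahend) are negative and so is the stored result: no signed overflow.

-419; no overflow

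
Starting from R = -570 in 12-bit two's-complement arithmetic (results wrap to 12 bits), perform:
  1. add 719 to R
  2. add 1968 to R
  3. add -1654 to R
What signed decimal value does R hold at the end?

463

Start: R = -570 = 110111000110.
R = -570 + 719 = 149 = 000010010101
R = 149 + 1968 = 2117; wraps to -1979 = 100001000101
R = -1979 + (-1654) = -3633; wraps to 463 = 000111001111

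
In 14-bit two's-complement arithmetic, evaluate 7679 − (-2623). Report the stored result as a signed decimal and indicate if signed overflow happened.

-6082; overflow

7679 → 01110111111111
-2623 → 11010111000001
Subtract via negate-and-add: invert 11010111000001 + 1 = 00101000111111 (i.e. 2623).
  01110111111111
+ 00101000111111
= 10100000111110
Result 10100000111110: MSB = 1 → 10302 − 16384 = -6082.
Both addends (after negating the subtrahend) are non-negative but the stored result is negative: signed overflow. The true value 7679 − (-2623) = 10302 lies outside [-8192, 8191].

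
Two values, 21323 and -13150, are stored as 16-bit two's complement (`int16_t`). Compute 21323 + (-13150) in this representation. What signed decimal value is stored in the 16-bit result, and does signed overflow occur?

8173; no overflow

21323 → 0101001101001011
-13150 → 1100110010100010
  0101001101001011
+ 1100110010100010
= 0001111111101101  (discard carry-out 1)
Result 0001111111101101: MSB = 0 → value 8173.
Addends have opposite signs, so signed overflow cannot occur.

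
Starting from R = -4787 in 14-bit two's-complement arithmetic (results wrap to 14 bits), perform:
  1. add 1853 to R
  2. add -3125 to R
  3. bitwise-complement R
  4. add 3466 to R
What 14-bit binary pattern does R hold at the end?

Start: R = -4787 = 10110101001101.
R = -4787 + 1853 = -2934 = 11010010001010
R = -2934 + (-3125) = -6059 = 10100001010101
R = NOT 10100001010101 = 01011110101010 = 6058
R = 6058 + 3466 = 9524; wraps to -6860 = 10010100110100

10010100110100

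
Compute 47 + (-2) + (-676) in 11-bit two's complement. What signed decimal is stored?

47 + (-2) = 45 (00000101101)
45 + (-676) = -631 (10110001001)

-631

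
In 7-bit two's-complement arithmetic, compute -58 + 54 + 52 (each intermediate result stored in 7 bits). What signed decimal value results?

48

-58 + 54 = -4 (1111100)
-4 + 52 = 48 (0110000)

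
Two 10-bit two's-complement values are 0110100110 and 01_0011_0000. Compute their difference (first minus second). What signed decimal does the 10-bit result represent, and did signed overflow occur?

118; no overflow

0110100110 = 422 (signed)
01_0011_0000 → 0100110000 = 304 (signed)
Subtract via negate-and-add: invert 0100110000 + 1 = 1011010000 (i.e. -304).
  0110100110
+ 1011010000
= 0001110110  (discard carry-out 1)
Result 0001110110: MSB = 0 → value 118.
Addends (after negating the subtrahend) have opposite signs, so signed overflow cannot occur.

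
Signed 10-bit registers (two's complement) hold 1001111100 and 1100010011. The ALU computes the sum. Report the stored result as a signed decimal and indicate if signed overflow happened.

399; overflow

1001111100 = -388 (signed)
1100010011 = -237 (signed)
  1001111100
+ 1100010011
= 0110001111  (discard carry-out 1)
Result 0110001111: MSB = 0 → value 399.
Both addends are negative but the stored result is non-negative: signed overflow. The true value -388 + (-237) = -625 lies outside [-512, 511].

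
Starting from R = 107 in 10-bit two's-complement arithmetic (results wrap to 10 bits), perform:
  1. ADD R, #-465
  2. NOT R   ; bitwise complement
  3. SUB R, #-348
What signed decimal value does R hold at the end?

Start: R = 107 = 0001101011.
R = 107 + (-465) = -358 = 1010011010
R = NOT 1010011010 = 0101100101 = 357
R = 357 − (-348) = 705; wraps to -319 = 1011000001

-319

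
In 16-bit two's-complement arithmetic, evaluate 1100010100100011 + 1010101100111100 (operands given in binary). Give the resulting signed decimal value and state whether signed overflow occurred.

28767; overflow

1100010100100011 = -15069 (signed)
1010101100111100 = -21700 (signed)
  1100010100100011
+ 1010101100111100
= 0111000001011111  (discard carry-out 1)
Result 0111000001011111: MSB = 0 → value 28767.
Both addends are negative but the stored result is non-negative: signed overflow. The true value -15069 + (-21700) = -36769 lies outside [-32768, 32767].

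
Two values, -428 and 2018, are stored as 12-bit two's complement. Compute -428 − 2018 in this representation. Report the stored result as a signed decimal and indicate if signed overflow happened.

1650; overflow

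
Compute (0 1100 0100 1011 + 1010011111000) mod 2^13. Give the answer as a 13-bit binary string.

  0110001001011
+ 1010011111000
= 0000101000011  (discard carry-out 1)

0000101000011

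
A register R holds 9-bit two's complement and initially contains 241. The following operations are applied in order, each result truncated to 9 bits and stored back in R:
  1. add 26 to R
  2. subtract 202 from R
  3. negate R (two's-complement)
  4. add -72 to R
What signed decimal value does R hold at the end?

-137

Start: R = 241 = 011110001.
R = 241 + 26 = 267; wraps to -245 = 100001011
R = -245 − 202 = -447; wraps to 65 = 001000001
R = −(65) = -65 = 110111111
R = -65 + (-72) = -137 = 101110111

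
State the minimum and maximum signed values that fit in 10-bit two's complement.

Minimum: −2^9 = -512.
Maximum: 2^9 − 1 = 511.

min = -512, max = 511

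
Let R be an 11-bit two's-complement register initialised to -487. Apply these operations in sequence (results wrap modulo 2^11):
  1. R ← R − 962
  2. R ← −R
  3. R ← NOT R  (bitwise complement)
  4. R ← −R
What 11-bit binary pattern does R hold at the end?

10110101010

Start: R = -487 = 11000011001.
R = -487 − 962 = -1449; wraps to 599 = 01001010111
R = −(599) = -599 = 10110101001
R = NOT 10110101001 = 01001010110 = 598
R = −(598) = -598 = 10110101010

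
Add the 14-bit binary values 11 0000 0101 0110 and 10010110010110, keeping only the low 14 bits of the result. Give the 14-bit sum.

01010111101100

  11000001010110
+ 10010110010110
= 01010111101100  (discard carry-out 1)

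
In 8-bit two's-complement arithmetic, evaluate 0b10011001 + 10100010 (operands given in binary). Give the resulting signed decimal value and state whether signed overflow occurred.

59; overflow

0b10011001 → 10011001 = -103 (signed)
10100010 = -94 (signed)
  10011001
+ 10100010
= 00111011  (discard carry-out 1)
Result 00111011: MSB = 0 → value 59.
Both addends are negative but the stored result is non-negative: signed overflow. The true value -103 + (-94) = -197 lies outside [-128, 127].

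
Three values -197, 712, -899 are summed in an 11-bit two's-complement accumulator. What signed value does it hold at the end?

-197 + 712 = 515 (01000000011)
515 + (-899) = -384 (11010000000)

-384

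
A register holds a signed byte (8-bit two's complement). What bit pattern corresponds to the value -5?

11111011

|-5| = 5 = 00000101 in 8 bits.
Invert the bits: 11111010. Add 1: 11111011.
Check: 11111011 reads as 251 − 256 = -5.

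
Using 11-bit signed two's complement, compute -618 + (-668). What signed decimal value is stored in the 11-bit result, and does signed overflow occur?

762; overflow

-618 → 10110010110
-668 → 10101100100
  10110010110
+ 10101100100
= 01011111010  (discard carry-out 1)
Result 01011111010: MSB = 0 → value 762.
Both addends are negative but the stored result is non-negative: signed overflow. The true value -618 + (-668) = -1286 lies outside [-1024, 1023].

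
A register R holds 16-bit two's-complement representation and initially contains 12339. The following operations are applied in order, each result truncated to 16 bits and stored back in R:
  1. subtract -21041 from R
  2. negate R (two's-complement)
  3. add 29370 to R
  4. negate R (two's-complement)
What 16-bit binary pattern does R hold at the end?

0000111110101010

Start: R = 12339 = 0011000000110011.
R = 12339 − (-21041) = 33380; wraps to -32156 = 1000001001100100
R = −(-32156) = 32156 = 0111110110011100
R = 32156 + 29370 = 61526; wraps to -4010 = 1111000001010110
R = −(-4010) = 4010 = 0000111110101010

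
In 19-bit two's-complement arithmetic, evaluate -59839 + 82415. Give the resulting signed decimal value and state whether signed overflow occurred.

-59839 → 1110001011001000001
82415 → 0010100000111101111
  1110001011001000001
+ 0010100000111101111
= 0000101100000110000  (discard carry-out 1)
Result 0000101100000110000: MSB = 0 → value 22576.
Addends have opposite signs, so signed overflow cannot occur.

22576; no overflow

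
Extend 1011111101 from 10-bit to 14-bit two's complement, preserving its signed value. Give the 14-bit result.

11111011111101

MSB of 1011111101 is 1; replicate it into the new high bits.
1111|1011111101 → 11111011111101 (still -259).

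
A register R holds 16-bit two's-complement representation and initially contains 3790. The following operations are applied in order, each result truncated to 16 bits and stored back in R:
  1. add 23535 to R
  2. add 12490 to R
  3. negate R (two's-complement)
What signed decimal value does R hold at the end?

25721

Start: R = 3790 = 0000111011001110.
R = 3790 + 23535 = 27325 = 0110101010111101
R = 27325 + 12490 = 39815; wraps to -25721 = 1001101110000111
R = −(-25721) = 25721 = 0110010001111001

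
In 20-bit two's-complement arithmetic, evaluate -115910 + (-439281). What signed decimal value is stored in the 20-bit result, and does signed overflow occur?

-115910 → 11100011101100111010
-439281 → 10010100110000001111
  11100011101100111010
+ 10010100110000001111
= 01111000011101001001  (discard carry-out 1)
Result 01111000011101001001: MSB = 0 → value 493385.
Both addends are negative but the stored result is non-negative: signed overflow. The true value -115910 + (-439281) = -555191 lies outside [-524288, 524287].

493385; overflow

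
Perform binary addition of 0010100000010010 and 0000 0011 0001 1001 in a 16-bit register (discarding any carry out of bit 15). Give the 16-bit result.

0010101100101011

  0010100000010010
+ 0000001100011001
= 0010101100101011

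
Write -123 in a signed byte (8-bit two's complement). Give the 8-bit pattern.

10000101

|-123| = 123 = 01111011 in 8 bits.
Invert the bits: 10000100. Add 1: 10000101.
Check: 10000101 reads as 133 − 256 = -123.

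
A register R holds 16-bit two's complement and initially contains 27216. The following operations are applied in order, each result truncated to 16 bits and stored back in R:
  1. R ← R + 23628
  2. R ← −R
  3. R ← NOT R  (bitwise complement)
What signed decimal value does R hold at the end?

Start: R = 27216 = 0110101001010000.
R = 27216 + 23628 = 50844; wraps to -14692 = 1100011010011100
R = −(-14692) = 14692 = 0011100101100100
R = NOT 0011100101100100 = 1100011010011011 = -14693

-14693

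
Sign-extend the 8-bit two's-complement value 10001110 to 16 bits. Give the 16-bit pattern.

1111111110001110

MSB of 10001110 is 1; replicate it into the new high bits.
11111111|10001110 → 1111111110001110 (still -114).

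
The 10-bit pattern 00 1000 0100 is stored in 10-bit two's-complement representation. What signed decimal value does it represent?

MSB is 0, so the value is non-negative: 0010000100 = 132.

132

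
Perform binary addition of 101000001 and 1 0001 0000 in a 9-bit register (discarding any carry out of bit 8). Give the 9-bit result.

  101000001
+ 100010000
= 001010001  (discard carry-out 1)

001010001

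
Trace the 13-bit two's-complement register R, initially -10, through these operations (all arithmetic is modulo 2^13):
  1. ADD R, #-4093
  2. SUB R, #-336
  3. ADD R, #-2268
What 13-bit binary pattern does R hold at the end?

Start: R = -10 = 1111111110110.
R = -10 + (-4093) = -4103; wraps to 4089 = 0111111111001
R = 4089 − (-336) = 4425; wraps to -3767 = 1000101001001
R = -3767 + (-2268) = -6035; wraps to 2157 = 0100001101101

0100001101101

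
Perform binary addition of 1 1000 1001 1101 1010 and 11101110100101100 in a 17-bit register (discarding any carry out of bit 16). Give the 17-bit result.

10110011100000110

  11000100111011010
+ 11101110100101100
= 10110011100000110  (discard carry-out 1)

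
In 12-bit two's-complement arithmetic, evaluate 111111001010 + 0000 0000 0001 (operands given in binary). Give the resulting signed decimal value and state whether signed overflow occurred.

-53; no overflow

111111001010 = -54 (signed)
0000 0000 0001 → 000000000001 = 1 (signed)
  111111001010
+ 000000000001
= 111111001011
Result 111111001011: MSB = 1 → 4043 − 4096 = -53.
Addends have opposite signs, so signed overflow cannot occur.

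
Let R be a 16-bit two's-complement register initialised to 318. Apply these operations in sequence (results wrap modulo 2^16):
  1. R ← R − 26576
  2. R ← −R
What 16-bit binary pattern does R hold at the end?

0110011010010010

Start: R = 318 = 0000000100111110.
R = 318 − 26576 = -26258 = 1001100101101110
R = −(-26258) = 26258 = 0110011010010010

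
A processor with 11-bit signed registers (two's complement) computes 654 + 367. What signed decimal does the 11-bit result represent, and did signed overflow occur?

654 → 01010001110
367 → 00101101111
  01010001110
+ 00101101111
= 01111111101
Result 01111111101: MSB = 0 → value 1021.
Both addends are non-negative and so is the stored result: no signed overflow.

1021; no overflow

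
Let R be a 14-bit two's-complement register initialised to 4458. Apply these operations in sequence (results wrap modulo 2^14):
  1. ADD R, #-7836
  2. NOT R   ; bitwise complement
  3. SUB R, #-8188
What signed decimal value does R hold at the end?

-4819

Start: R = 4458 = 01000101101010.
R = 4458 + (-7836) = -3378 = 11001011001110
R = NOT 11001011001110 = 00110100110001 = 3377
R = 3377 − (-8188) = 11565; wraps to -4819 = 10110100101101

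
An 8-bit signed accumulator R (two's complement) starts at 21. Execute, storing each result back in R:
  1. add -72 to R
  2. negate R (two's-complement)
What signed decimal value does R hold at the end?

Start: R = 21 = 00010101.
R = 21 + (-72) = -51 = 11001101
R = −(-51) = 51 = 00110011

51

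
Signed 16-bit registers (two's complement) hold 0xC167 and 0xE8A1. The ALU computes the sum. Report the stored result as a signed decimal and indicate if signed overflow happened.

-22008; no overflow

0xC167 = 1100000101100111 = -16025 (signed)
0xE8A1 = 1110100010100001 = -5983 (signed)
  1100000101100111
+ 1110100010100001
= 1010101000001000  (discard carry-out 1)
Result 1010101000001000: MSB = 1 → 43528 − 65536 = -22008.
Both addends are negative and so is the stored result: no signed overflow.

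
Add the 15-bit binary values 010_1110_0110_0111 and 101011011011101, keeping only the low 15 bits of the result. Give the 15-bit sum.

000010101000100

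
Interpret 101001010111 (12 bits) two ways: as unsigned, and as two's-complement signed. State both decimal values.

unsigned = 2647, signed = -1449

Unsigned: 101001010111 = 2647.
Signed: MSB=1 → 2647 − 4096 = -1449.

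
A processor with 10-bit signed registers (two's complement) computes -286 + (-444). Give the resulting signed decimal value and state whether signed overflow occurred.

-286 → 1011100010
-444 → 1001000100
  1011100010
+ 1001000100
= 0100100110  (discard carry-out 1)
Result 0100100110: MSB = 0 → value 294.
Both addends are negative but the stored result is non-negative: signed overflow. The true value -286 + (-444) = -730 lies outside [-512, 511].

294; overflow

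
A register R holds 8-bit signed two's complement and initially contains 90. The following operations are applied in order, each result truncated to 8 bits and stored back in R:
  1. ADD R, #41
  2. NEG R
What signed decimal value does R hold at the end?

125

Start: R = 90 = 01011010.
R = 90 + 41 = 131; wraps to -125 = 10000011
R = −(-125) = 125 = 01111101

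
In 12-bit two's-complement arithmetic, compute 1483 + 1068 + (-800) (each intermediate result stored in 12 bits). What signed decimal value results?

1751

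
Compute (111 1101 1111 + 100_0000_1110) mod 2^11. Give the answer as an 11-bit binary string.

  11111011111
+ 10000001110
= 01111101101  (discard carry-out 1)

01111101101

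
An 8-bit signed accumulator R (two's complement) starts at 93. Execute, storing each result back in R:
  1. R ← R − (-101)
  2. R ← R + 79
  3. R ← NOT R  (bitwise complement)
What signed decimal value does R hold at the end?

-18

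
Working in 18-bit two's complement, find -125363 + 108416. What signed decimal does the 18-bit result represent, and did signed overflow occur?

-125363 → 100001011001001101
108416 → 011010011110000000
  100001011001001101
+ 011010011110000000
= 111011110111001101
Result 111011110111001101: MSB = 1 → 245197 − 262144 = -16947.
Addends have opposite signs, so signed overflow cannot occur.

-16947; no overflow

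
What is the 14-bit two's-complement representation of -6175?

10011111100001

|-6175| = 6175 = 01100000011111 in 14 bits.
Invert the bits: 10011111100000. Add 1: 10011111100001.
Check: 10011111100001 reads as 10209 − 16384 = -6175.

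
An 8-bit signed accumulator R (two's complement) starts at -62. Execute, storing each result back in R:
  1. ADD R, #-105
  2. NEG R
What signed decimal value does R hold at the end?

-89

Start: R = -62 = 11000010.
R = -62 + (-105) = -167; wraps to 89 = 01011001
R = −(89) = -89 = 10100111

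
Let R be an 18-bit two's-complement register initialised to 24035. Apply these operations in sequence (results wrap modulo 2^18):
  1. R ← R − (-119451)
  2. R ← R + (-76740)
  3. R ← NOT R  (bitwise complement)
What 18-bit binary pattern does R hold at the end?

101111101101000101

Start: R = 24035 = 000101110111100011.
R = 24035 − (-119451) = 143486; wraps to -118658 = 100011000001111110
R = -118658 + (-76740) = -195398; wraps to 66746 = 010000010010111010
R = NOT 010000010010111010 = 101111101101000101 = -66747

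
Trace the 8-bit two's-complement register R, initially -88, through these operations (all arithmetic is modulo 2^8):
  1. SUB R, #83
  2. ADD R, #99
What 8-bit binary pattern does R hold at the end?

10111000

Start: R = -88 = 10101000.
R = -88 − 83 = -171; wraps to 85 = 01010101
R = 85 + 99 = 184; wraps to -72 = 10111000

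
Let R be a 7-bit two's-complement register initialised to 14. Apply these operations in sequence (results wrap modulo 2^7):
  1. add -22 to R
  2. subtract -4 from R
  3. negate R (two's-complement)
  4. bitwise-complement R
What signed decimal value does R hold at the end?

-5

Start: R = 14 = 0001110.
R = 14 + (-22) = -8 = 1111000
R = -8 − (-4) = -4 = 1111100
R = −(-4) = 4 = 0000100
R = NOT 0000100 = 1111011 = -5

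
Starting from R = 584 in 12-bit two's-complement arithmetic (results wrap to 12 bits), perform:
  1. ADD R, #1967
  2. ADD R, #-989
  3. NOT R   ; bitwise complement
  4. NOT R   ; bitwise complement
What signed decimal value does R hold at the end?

Start: R = 584 = 001001001000.
R = 584 + 1967 = 2551; wraps to -1545 = 100111110111
R = -1545 + (-989) = -2534; wraps to 1562 = 011000011010
R = NOT 011000011010 = 100111100101 = -1563
R = NOT 100111100101 = 011000011010 = 1562

1562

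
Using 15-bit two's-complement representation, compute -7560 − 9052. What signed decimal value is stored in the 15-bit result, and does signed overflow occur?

-7560 → 110001001111000
9052 → 010001101011100
Subtract via negate-and-add: invert 010001101011100 + 1 = 101110010100100 (i.e. -9052).
  110001001111000
+ 101110010100100
= 011111100011100  (discard carry-out 1)
Result 011111100011100: MSB = 0 → value 16156.
Both addends (after negating the subtrahend) are negative but the stored result is non-negative: signed overflow. The true value -7560 − 9052 = -16612 lies outside [-16384, 16383].

16156; overflow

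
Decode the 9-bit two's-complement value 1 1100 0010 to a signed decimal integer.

MSB is 1, so the value is negative.
Invert: 000111101. Add 1: 000111110 = 62. So the value is −62.

-62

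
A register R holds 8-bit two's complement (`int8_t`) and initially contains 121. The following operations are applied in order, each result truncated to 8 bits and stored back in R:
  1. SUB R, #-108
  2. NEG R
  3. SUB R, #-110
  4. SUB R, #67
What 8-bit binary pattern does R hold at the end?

01000110

Start: R = 121 = 01111001.
R = 121 − (-108) = 229; wraps to -27 = 11100101
R = −(-27) = 27 = 00011011
R = 27 − (-110) = 137; wraps to -119 = 10001001
R = -119 − 67 = -186; wraps to 70 = 01000110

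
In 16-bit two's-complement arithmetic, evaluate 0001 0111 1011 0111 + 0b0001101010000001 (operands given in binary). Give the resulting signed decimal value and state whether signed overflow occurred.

12856; no overflow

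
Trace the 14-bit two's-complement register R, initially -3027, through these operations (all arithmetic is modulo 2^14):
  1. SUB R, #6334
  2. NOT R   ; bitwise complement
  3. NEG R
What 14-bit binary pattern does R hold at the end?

Start: R = -3027 = 11010000101101.
R = -3027 − 6334 = -9361; wraps to 7023 = 01101101101111
R = NOT 01101101101111 = 10010010010000 = -7024
R = −(-7024) = 7024 = 01101101110000

01101101110000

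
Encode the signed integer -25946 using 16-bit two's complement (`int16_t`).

|-25946| = 25946 = 0110010101011010 in 16 bits.
Invert the bits: 1001101010100101. Add 1: 1001101010100110.
Check: 1001101010100110 reads as 39590 − 65536 = -25946.

1001101010100110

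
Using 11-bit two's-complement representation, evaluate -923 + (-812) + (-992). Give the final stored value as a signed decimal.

-679

-923 + (-812) = -1735 → wraps to 313 (00100111001)
313 + (-992) = -679 (10101011001)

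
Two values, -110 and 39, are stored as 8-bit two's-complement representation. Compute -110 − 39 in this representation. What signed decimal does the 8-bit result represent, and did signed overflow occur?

107; overflow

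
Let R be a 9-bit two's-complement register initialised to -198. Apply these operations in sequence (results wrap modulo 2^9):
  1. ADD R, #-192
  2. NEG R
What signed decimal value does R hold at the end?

-122

Start: R = -198 = 100111010.
R = -198 + (-192) = -390; wraps to 122 = 001111010
R = −(122) = -122 = 110000110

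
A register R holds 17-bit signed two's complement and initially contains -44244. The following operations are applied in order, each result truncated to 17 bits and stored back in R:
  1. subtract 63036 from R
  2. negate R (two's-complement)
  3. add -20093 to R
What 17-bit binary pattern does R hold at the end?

10101010010010011

Start: R = -44244 = 10101001100101100.
R = -44244 − 63036 = -107280; wraps to 23792 = 00101110011110000
R = −(23792) = -23792 = 11010001100010000
R = -23792 + (-20093) = -43885 = 10101010010010011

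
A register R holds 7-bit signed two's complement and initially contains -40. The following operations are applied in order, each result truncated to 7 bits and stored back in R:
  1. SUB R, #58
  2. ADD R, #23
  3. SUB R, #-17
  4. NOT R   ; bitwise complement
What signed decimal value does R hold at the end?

57

Start: R = -40 = 1011000.
R = -40 − 58 = -98; wraps to 30 = 0011110
R = 30 + 23 = 53 = 0110101
R = 53 − (-17) = 70; wraps to -58 = 1000110
R = NOT 1000110 = 0111001 = 57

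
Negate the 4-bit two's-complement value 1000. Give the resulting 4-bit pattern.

Invert: 0111. Add 1: 1000.
(1000 is the minimum value -8; its negation overflows and yields itself.)

1000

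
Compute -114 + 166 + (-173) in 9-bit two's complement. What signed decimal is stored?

-121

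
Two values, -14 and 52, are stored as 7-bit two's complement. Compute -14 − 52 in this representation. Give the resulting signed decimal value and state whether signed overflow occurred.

62; overflow

-14 → 1110010
52 → 0110100
Subtract via negate-and-add: invert 0110100 + 1 = 1001100 (i.e. -52).
  1110010
+ 1001100
= 0111110  (discard carry-out 1)
Result 0111110: MSB = 0 → value 62.
Both addends (after negating the subtrahend) are negative but the stored result is non-negative: signed overflow. The true value -14 − 52 = -66 lies outside [-64, 63].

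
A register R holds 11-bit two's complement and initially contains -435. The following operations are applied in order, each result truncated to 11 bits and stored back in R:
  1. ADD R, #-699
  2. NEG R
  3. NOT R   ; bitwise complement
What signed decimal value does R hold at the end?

913

Start: R = -435 = 11001001101.
R = -435 + (-699) = -1134; wraps to 914 = 01110010010
R = −(914) = -914 = 10001101110
R = NOT 10001101110 = 01110010001 = 913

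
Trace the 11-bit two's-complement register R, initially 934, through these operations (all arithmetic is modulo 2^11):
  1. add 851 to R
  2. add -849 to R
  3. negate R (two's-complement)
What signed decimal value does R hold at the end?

-936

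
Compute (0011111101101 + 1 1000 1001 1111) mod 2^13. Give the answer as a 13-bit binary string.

  0011111101101
+ 1100010011111
= 0000010001100  (discard carry-out 1)

0000010001100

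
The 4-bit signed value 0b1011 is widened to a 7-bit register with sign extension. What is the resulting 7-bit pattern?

1111011

MSB of 1011 is 1; replicate it into the new high bits.
111|1011 → 1111011 (still -5).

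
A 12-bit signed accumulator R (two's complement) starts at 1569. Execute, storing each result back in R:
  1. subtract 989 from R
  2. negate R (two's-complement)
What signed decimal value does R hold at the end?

Start: R = 1569 = 011000100001.
R = 1569 − 989 = 580 = 001001000100
R = −(580) = -580 = 110110111100

-580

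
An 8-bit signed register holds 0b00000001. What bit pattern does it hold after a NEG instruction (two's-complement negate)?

11111111

Invert: 11111110. Add 1: 11111111.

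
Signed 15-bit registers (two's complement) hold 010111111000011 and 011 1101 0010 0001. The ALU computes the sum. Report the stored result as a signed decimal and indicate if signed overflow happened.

010111111000011 = 12227 (signed)
011 1101 0010 0001 → 011110100100001 = 15649 (signed)
  010111111000011
+ 011110100100001
= 110110011100100
Result 110110011100100: MSB = 1 → 27876 − 32768 = -4892.
Both addends are non-negative but the stored result is negative: signed overflow. The true value 12227 + 15649 = 27876 lies outside [-16384, 16383].

-4892; overflow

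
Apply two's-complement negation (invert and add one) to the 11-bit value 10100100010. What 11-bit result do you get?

01011011110

Invert: 01011011101. Add 1: 01011011110.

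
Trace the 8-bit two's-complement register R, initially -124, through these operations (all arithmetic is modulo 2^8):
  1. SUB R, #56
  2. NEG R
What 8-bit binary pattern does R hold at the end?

10110100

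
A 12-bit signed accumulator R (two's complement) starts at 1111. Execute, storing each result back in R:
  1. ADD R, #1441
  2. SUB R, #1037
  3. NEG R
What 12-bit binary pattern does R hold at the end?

101000010101

Start: R = 1111 = 010001010111.
R = 1111 + 1441 = 2552; wraps to -1544 = 100111111000
R = -1544 − 1037 = -2581; wraps to 1515 = 010111101011
R = −(1515) = -1515 = 101000010101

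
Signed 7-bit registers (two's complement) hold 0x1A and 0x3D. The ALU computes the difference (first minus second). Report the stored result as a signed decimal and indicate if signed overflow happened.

-35; no overflow

0x1A = 0011010 = 26 (signed)
0x3D = 0111101 = 61 (signed)
Subtract via negate-and-add: invert 0111101 + 1 = 1000011 (i.e. -61).
  0011010
+ 1000011
= 1011101
Result 1011101: MSB = 1 → 93 − 128 = -35.
Addends (after negating the subtrahend) have opposite signs, so signed overflow cannot occur.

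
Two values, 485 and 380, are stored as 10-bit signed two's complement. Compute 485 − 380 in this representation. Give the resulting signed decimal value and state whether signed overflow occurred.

105; no overflow

485 → 0111100101
380 → 0101111100
Subtract via negate-and-add: invert 0101111100 + 1 = 1010000100 (i.e. -380).
  0111100101
+ 1010000100
= 0001101001  (discard carry-out 1)
Result 0001101001: MSB = 0 → value 105.
Addends (after negating the subtrahend) have opposite signs, so signed overflow cannot occur.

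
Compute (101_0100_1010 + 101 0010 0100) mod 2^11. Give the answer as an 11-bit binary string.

  10101001010
+ 10100100100
= 01001101110  (discard carry-out 1)

01001101110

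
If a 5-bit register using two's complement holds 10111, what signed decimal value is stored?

-9

MSB is 1, so the value is negative.
Unsigned reading: 23. Subtract 2^5 = 32: 23 − 32 = -9.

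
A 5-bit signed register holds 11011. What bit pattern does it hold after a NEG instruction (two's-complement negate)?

00101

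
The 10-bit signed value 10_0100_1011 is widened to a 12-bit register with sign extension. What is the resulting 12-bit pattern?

111001001011

MSB of 1001001011 is 1; replicate it into the new high bits.
11|1001001011 → 111001001011 (still -437).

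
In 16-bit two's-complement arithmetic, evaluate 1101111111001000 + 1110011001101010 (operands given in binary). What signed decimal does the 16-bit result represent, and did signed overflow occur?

-14798; no overflow

1101111111001000 = -8248 (signed)
1110011001101010 = -6550 (signed)
  1101111111001000
+ 1110011001101010
= 1100011000110010  (discard carry-out 1)
Result 1100011000110010: MSB = 1 → 50738 − 65536 = -14798.
Both addends are negative and so is the stored result: no signed overflow.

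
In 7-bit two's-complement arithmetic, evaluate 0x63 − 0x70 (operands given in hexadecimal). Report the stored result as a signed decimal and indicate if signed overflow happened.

0x63 = 1100011 = -29 (signed)
0x70 = 1110000 = -16 (signed)
Subtract via negate-and-add: invert 1110000 + 1 = 0010000 (i.e. 16).
  1100011
+ 0010000
= 1110011
Result 1110011: MSB = 1 → 115 − 128 = -13.
Addends (after negating the subtrahend) have opposite signs, so signed overflow cannot occur.

-13; no overflow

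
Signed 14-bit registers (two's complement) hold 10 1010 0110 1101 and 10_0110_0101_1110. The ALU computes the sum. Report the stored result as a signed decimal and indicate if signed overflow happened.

4299; overflow

10 1010 0110 1101 → 10101001101101 = -5523 (signed)
10_0110_0101_1110 → 10011001011110 = -6562 (signed)
  10101001101101
+ 10011001011110
= 01000011001011  (discard carry-out 1)
Result 01000011001011: MSB = 0 → value 4299.
Both addends are negative but the stored result is non-negative: signed overflow. The true value -5523 + (-6562) = -12085 lies outside [-8192, 8191].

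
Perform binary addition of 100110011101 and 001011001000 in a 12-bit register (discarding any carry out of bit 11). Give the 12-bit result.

  100110011101
+ 001011001000
= 110001100101

110001100101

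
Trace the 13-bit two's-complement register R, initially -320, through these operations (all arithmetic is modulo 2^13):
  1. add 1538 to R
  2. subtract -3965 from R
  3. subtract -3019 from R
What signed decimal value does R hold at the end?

Start: R = -320 = 1111011000000.
R = -320 + 1538 = 1218 = 0010011000010
R = 1218 − (-3965) = 5183; wraps to -3009 = 1010000111111
R = -3009 − (-3019) = 10 = 0000000001010

10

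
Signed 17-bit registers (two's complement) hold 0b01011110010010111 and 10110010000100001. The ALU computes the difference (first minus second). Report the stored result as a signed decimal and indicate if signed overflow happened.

0b01011110010010111 → 01011110010010111 = 48279 (signed)
10110010000100001 = -39903 (signed)
Subtract via negate-and-add: invert 10110010000100001 + 1 = 01001101111011111 (i.e. 39903).
  01011110010010111
+ 01001101111011111
= 10101100001110110
Result 10101100001110110: MSB = 1 → 88182 − 131072 = -42890.
Both addends (after negating the subtrahend) are non-negative but the stored result is negative: signed overflow. The true value 48279 − (-39903) = 88182 lies outside [-65536, 65535].

-42890; overflow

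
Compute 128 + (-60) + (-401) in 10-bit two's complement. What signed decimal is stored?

128 + (-60) = 68 (0001000100)
68 + (-401) = -333 (1010110011)

-333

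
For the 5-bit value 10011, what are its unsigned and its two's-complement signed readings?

Unsigned: 10011 = 19.
Signed: MSB=1 → 19 − 32 = -13.

unsigned = 19, signed = -13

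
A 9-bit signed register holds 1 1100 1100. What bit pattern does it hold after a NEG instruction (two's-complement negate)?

Invert: 000110011. Add 1: 000110100.
Check: 111001100 = -52, 000110100 = 52.

000110100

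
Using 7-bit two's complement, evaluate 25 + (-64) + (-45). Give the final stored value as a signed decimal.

44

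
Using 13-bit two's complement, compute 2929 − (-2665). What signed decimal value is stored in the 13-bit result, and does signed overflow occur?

-2598; overflow

2929 → 0101101110001
-2665 → 1010110010111
Subtract via negate-and-add: invert 1010110010111 + 1 = 0101001101001 (i.e. 2665).
  0101101110001
+ 0101001101001
= 1010111011010
Result 1010111011010: MSB = 1 → 5594 − 8192 = -2598.
Both addends (after negating the subtrahend) are non-negative but the stored result is negative: signed overflow. The true value 2929 − (-2665) = 5594 lies outside [-4096, 4095].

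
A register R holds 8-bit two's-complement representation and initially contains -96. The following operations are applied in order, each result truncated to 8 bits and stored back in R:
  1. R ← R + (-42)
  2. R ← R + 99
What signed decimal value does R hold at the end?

-39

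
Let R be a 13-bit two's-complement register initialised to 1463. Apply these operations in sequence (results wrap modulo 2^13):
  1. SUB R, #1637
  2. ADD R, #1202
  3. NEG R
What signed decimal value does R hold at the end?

-1028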